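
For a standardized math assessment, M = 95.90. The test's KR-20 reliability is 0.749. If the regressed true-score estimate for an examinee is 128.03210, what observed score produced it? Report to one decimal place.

138.8

T̂ = ρX + (1 − ρ)μ  ⇒  X = (T̂ − (1 − ρ)μ) / ρ
X = (128.03210 − 0.251 × 95.90) / 0.749 = (128.03210 − 24.07090) / 0.749 = 103.96120 / 0.749 = 138.800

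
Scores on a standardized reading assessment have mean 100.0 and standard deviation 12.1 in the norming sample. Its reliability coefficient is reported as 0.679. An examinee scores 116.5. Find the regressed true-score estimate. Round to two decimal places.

T̂ = 0.679(116.5) + 0.321(100.0) = 79.1035 + 32.1000 = 111.204 → 111.20

111.20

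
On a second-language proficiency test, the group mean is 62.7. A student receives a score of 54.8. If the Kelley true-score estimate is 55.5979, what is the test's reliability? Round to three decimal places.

0.899

T̂ = ρX + (1 − ρ)μ  ⇒  T̂ − μ = ρ(X − μ)
ρ = (T̂ − μ)/(X − μ) = (55.5979 − 62.7) / (54.8 − 62.7) = -7.1021 / -7.9 = 0.89900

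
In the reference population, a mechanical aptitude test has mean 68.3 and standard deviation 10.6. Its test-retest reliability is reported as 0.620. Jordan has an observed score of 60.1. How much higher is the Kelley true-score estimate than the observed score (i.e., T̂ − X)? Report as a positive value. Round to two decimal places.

3.12

Weight the observed score by reliability and the mean by (1 − reliability): T̂ = 0.620·60.1 + 0.380·68.3 = 37.2620 + 25.9540 = 63.2160.
T̂ − X = 63.216 − 60.1 = 3.116 → 3.12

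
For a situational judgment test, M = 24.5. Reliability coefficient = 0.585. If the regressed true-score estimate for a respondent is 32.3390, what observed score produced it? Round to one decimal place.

37.9

T̂ = ρX + (1 − ρ)μ  ⇒  X = (T̂ − (1 − ρ)μ) / ρ
X = (32.3390 − 0.415 × 24.5) / 0.585 = (32.3390 − 10.1675) / 0.585 = 22.1715 / 0.585 = 37.900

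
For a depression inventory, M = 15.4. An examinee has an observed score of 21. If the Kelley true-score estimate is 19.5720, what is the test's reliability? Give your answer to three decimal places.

0.745

T̂ = ρX + (1 − ρ)μ  ⇒  T̂ − μ = ρ(X − μ)
ρ = (T̂ − μ)/(X − μ) = (19.5720 − 15.4) / (21 − 15.4) = 4.1720 / 5.6 = 0.74500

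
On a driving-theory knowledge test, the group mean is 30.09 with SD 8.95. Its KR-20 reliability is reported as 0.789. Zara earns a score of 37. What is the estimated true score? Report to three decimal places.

Kelley's formula gives T̂ = 0.789·37 + 0.211·30.09 = 29.193 + 6.34899 = 35.5420.

35.542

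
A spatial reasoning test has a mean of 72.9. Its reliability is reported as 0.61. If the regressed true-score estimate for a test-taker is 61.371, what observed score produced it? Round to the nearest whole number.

T̂ = ρX + (1 − ρ)μ  ⇒  X = (T̂ − (1 − ρ)μ) / ρ
X = (61.371 − 0.39 × 72.9) / 0.61 = (61.371 − 28.431) / 0.61 = 32.940 / 0.61 = 54.00

54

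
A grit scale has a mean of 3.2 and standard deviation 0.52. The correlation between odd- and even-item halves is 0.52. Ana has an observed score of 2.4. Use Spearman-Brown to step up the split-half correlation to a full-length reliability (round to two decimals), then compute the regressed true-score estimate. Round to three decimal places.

Spearman-Brown: ρ = 2r/(1 + r) = 2(0.52)/(1 + 0.52) = 1.040/1.52 = 0.6842 → 0.68
T̂ = 0.68(2.4) + 0.32(3.2) = 1.632 + 1.024 = 2.6560 → 2.656

2.656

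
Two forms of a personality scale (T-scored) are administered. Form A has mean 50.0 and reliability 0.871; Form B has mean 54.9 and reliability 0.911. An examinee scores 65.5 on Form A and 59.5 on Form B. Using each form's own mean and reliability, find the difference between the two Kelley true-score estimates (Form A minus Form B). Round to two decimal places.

T̂_A = 0.871(65.5) + 0.129(50.0) = 63.5005
T̂_B = 0.911(59.5) + 0.089(54.9) = 59.0906
T̂_A − T̂_B = 4.4099

4.41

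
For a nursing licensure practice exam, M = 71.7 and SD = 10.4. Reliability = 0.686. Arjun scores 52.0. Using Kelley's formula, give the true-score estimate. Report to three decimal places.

58.186

Kelley's formula gives T̂ = 0.686·52.0 + 0.314·71.7 = 35.6720 + 22.5138 = 58.1858.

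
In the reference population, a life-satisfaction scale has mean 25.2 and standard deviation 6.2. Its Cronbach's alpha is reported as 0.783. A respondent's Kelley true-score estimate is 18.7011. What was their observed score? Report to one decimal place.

T̂ = ρX + (1 − ρ)μ  ⇒  X = (T̂ − (1 − ρ)μ) / ρ
X = (18.7011 − 0.217 × 25.2) / 0.783 = (18.7011 − 5.4684) / 0.783 = 13.2327 / 0.783 = 16.900

16.9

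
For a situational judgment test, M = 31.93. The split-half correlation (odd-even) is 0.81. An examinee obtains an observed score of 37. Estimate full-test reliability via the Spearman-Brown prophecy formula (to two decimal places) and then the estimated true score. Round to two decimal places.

Spearman-Brown: ρ = 2r/(1 + r) = 2(0.81)/(1 + 0.81) = 1.620/1.81 = 0.8950 → 0.90
T̂ = ρX + (1 − ρ)μ
  = 0.90 × 37 + 0.10 × 31.93
  = 33.30 + 3.1930
  = 36.493
  ≈ 36.49

36.49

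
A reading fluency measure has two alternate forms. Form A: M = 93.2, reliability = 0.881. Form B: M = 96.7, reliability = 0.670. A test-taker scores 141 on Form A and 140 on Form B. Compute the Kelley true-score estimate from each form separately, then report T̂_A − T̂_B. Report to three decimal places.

T̂_A = 0.881(141) + 0.119(93.2) = 135.31180
T̂_B = 0.670(140) + 0.330(96.7) = 125.71100
T̂_A − T̂_B = 9.60080

9.601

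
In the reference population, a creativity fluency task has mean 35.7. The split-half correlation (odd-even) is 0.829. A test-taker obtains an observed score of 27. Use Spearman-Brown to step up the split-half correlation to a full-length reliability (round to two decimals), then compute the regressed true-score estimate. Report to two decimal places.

Spearman-Brown: ρ = 2r/(1 + r) = 2(0.829)/(1 + 0.829) = 1.6580/1.829 = 0.9065 → 0.91
T̂ = ρX + (1 − ρ)μ
  = 0.91 × 27 + 0.09 × 35.7
  = 24.57 + 3.213
  = 27.783
  ≈ 27.78

27.78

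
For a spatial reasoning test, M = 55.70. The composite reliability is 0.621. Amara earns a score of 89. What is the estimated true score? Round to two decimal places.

T̂ = 0.621(89) + 0.379(55.70) = 55.269 + 21.11030 = 76.379 → 76.38

76.38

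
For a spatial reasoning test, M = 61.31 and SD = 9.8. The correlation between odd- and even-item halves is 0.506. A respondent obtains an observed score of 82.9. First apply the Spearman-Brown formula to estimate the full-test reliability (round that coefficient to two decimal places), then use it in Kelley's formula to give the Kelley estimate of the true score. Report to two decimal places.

Spearman-Brown: ρ = 2r/(1 + r) = 2(0.506)/(1 + 0.506) = 1.0120/1.506 = 0.6720 → 0.67
Kelley's formula gives T̂ = 0.67·82.9 + 0.33·61.31 = 55.543 + 20.2323 = 75.775.

75.78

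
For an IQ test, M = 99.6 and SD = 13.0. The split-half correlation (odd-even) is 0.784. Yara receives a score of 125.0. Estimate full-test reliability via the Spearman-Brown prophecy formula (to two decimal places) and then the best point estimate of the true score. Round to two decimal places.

Spearman-Brown: ρ = 2r/(1 + r) = 2(0.784)/(1 + 0.784) = 1.5680/1.784 = 0.8789 → 0.88
Weight the observed score by reliability and the mean by (1 − reliability): T̂ = 0.88·125.0 + 0.12·99.6 = 110.000 + 11.952 = 121.952.

121.95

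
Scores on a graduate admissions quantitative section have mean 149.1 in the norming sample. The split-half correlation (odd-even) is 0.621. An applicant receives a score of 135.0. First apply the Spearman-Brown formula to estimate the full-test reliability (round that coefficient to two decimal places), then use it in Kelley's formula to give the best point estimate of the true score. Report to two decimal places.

Spearman-Brown: ρ = 2r/(1 + r) = 2(0.621)/(1 + 0.621) = 1.2420/1.621 = 0.7662 → 0.77
Regress the observed score toward the mean by the unreliability: T̂ = 0.77·135.0 + 0.23·149.1 = 103.950 + 34.293 = 138.243.

138.24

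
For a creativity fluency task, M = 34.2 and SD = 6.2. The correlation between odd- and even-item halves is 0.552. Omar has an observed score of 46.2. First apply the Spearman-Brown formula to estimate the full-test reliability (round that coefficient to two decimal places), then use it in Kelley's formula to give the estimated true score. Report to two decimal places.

Spearman-Brown: ρ = 2r/(1 + r) = 2(0.552)/(1 + 0.552) = 1.1040/1.552 = 0.7113 → 0.71
T̂ = ρX + (1 − ρ)μ
  = 0.71 × 46.2 + 0.29 × 34.2
  = 32.802 + 9.918
  = 42.720
  ≈ 42.72

42.72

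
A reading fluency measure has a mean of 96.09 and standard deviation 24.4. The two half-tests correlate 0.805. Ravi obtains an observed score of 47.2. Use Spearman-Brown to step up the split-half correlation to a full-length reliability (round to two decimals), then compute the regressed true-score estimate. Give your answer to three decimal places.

52.578

Spearman-Brown: ρ = 2r/(1 + r) = 2(0.805)/(1 + 0.805) = 1.6100/1.805 = 0.8920 → 0.89
T̂ = ρX + (1 − ρ)μ
  = 0.89 × 47.2 + 0.11 × 96.09
  = 42.008 + 10.5699
  = 52.5779
  ≈ 52.578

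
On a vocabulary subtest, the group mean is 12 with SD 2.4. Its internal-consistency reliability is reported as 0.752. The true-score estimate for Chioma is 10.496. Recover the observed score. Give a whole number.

T̂ = ρX + (1 − ρ)μ  ⇒  X = (T̂ − (1 − ρ)μ) / ρ
X = (10.496 − 0.248 × 12) / 0.752 = (10.496 − 2.976) / 0.752 = 7.520 / 0.752 = 10.00

10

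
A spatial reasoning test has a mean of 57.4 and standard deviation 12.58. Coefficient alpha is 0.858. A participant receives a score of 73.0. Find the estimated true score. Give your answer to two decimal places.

70.78

T̂ = 0.858(73.0) + 0.142(57.4) = 62.6340 + 8.1508 = 70.785 → 70.78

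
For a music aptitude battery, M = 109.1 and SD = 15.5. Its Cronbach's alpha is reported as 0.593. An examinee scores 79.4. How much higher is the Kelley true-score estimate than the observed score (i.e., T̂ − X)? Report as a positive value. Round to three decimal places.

12.088

Kelley's formula gives T̂ = 0.593·79.4 + 0.407·109.1 = 47.0842 + 44.4037 = 91.48790.
T̂ − X = 91.4879 − 79.4 = 12.0879 → 12.088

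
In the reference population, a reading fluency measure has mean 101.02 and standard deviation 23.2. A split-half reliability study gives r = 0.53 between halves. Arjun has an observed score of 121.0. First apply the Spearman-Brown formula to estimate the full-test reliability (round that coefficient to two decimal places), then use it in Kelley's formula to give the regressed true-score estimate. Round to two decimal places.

114.81

Spearman-Brown: ρ = 2r/(1 + r) = 2(0.53)/(1 + 0.53) = 1.060/1.53 = 0.6928 → 0.69
T̂ = ρX + (1 − ρ)μ
  = 0.69 × 121.0 + 0.31 × 101.02
  = 83.490 + 31.3162
  = 114.806
  ≈ 114.81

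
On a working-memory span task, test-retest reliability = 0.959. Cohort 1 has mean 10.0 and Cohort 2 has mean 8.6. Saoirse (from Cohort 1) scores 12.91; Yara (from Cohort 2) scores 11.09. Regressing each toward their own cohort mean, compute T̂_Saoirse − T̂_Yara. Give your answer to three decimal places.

1.803

T̂_Saoirse = 0.959(12.91) + 0.041(10.0) = 12.79069
T̂_Yara = 0.959(11.09) + 0.041(8.6) = 10.98791
Difference = 12.79069 − 10.98791 = 1.80278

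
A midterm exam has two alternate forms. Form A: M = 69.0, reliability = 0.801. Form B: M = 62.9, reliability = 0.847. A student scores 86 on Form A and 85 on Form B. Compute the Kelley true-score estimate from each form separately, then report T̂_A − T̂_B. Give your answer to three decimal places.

0.998

T̂_A = 0.801(86) + 0.199(69.0) = 82.61700
T̂_B = 0.847(85) + 0.153(62.9) = 81.61870
T̂_A − T̂_B = 0.99830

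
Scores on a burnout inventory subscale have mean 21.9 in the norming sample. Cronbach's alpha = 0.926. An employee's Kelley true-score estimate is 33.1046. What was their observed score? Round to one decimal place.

T̂ = ρX + (1 − ρ)μ  ⇒  X = (T̂ − (1 − ρ)μ) / ρ
X = (33.1046 − 0.074 × 21.9) / 0.926 = (33.1046 − 1.6206) / 0.926 = 31.4840 / 0.926 = 34.000

34.0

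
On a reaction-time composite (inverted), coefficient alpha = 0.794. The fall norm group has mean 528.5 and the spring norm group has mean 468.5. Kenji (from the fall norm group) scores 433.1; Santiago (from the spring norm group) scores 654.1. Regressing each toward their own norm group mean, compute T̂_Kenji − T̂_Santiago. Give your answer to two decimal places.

-163.11

T̂_Kenji = 0.794(433.1) + 0.206(528.5) = 452.7524
T̂_Santiago = 0.794(654.1) + 0.206(468.5) = 615.8664
Difference = 452.7524 − 615.8664 = -163.1140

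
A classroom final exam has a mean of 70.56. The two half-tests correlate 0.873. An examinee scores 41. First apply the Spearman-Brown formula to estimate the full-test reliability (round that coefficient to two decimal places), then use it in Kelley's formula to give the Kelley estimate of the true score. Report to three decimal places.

Spearman-Brown: ρ = 2r/(1 + r) = 2(0.873)/(1 + 0.873) = 1.7460/1.873 = 0.9322 → 0.93
T̂ = 0.93(41) + 0.07(70.56) = 38.13 + 4.9392 = 43.0692 → 43.069

43.069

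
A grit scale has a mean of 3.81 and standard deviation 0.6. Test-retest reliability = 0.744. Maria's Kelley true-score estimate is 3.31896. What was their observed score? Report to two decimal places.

3.15

T̂ = ρX + (1 − ρ)μ  ⇒  X = (T̂ − (1 − ρ)μ) / ρ
X = (3.31896 − 0.256 × 3.81) / 0.744 = (3.31896 − 0.97536) / 0.744 = 2.34360 / 0.744 = 3.1500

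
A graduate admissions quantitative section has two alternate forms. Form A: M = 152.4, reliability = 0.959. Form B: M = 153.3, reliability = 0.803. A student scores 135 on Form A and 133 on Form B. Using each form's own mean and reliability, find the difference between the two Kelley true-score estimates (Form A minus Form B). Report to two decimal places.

T̂_A = 0.959(135) + 0.041(152.4) = 135.7134
T̂_B = 0.803(133) + 0.197(153.3) = 136.9991
T̂_A − T̂_B = -1.2857

-1.29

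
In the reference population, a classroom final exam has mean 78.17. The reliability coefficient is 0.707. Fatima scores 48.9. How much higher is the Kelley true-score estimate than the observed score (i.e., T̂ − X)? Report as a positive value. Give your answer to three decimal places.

8.576

Weight the observed score by reliability and the mean by (1 − reliability): T̂ = 0.707·48.9 + 0.293·78.17 = 34.5723 + 22.90381 = 57.47611.
T̂ − X = 57.4761 − 48.9 = 8.5761 → 8.576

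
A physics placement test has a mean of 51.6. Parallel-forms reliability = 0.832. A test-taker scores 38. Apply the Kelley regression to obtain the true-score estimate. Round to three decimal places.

40.285

Weight the observed score by reliability and the mean by (1 − reliability): T̂ = 0.832·38 + 0.168·51.6 = 31.616 + 8.6688 = 40.2848.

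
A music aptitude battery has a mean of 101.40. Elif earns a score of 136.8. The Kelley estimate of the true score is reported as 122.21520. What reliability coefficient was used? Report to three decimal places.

T̂ = ρX + (1 − ρ)μ  ⇒  T̂ − μ = ρ(X − μ)
ρ = (T̂ − μ)/(X − μ) = (122.21520 − 101.40) / (136.8 − 101.40) = 20.81520 / 35.40 = 0.58800

0.588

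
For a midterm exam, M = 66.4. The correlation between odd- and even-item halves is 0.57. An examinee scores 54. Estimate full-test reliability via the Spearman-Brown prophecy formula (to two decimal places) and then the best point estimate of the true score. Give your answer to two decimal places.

Spearman-Brown: ρ = 2r/(1 + r) = 2(0.57)/(1 + 0.57) = 1.140/1.57 = 0.7261 → 0.73
T̂ = ρX + (1 − ρ)μ
  = 0.73 × 54 + 0.27 × 66.4
  = 39.42 + 17.928
  = 57.348
  ≈ 57.35

57.35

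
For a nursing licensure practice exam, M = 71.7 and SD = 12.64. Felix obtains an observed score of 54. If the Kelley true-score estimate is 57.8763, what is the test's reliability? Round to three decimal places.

0.781

T̂ = ρX + (1 − ρ)μ  ⇒  T̂ − μ = ρ(X − μ)
ρ = (T̂ − μ)/(X − μ) = (57.8763 − 71.7) / (54 − 71.7) = -13.8237 / -17.7 = 0.78100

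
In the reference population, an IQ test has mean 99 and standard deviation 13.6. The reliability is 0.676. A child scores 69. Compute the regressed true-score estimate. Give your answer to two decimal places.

T̂ = ρX + (1 − ρ)μ
  = 0.676 × 69 + 0.324 × 99
  = 46.644 + 32.076
  = 78.720
  ≈ 78.72

78.72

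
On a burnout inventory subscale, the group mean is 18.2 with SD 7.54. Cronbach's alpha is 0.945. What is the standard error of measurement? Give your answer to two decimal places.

SEM = SD · √(1 − ρ) = 7.54 × √0.055 = 7.54 × 0.2345 = 1.768

1.77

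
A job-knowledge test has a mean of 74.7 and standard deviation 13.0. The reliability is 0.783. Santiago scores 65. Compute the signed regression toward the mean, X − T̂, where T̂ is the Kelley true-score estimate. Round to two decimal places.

-2.10

T̂ = ρX + (1 − ρ)μ
  = 0.783 × 65 + 0.217 × 74.7
  = 50.895 + 16.2099
  = 67.1049
  ≈ 67.105
X − T̂ = 65 − 67.105 = -2.105 → -2.10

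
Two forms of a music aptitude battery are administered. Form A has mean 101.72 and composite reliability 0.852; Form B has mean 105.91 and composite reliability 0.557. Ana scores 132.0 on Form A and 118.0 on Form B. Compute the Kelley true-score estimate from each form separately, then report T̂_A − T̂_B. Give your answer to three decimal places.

T̂_A = 0.852(132.0) + 0.148(101.72) = 127.51856
T̂_B = 0.557(118.0) + 0.443(105.91) = 112.64413
T̂_A − T̂_B = 14.87443

14.874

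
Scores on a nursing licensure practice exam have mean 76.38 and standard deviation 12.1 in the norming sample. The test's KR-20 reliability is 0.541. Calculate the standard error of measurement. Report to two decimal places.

8.20

SEM = SD · √(1 − ρ) = 12.1 × √0.459 = 12.1 × 0.6775 = 8.198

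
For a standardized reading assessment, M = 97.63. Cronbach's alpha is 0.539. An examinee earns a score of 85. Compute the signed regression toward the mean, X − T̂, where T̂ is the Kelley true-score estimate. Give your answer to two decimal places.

Weight the observed score by reliability and the mean by (1 − reliability): T̂ = 0.539·85 + 0.461·97.63 = 45.815 + 45.00743 = 90.8224.
X − T̂ = 85 − 90.822 = -5.822 → -5.82

-5.82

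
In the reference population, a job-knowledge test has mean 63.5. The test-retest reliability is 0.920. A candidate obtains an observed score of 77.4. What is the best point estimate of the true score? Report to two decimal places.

T̂ = 0.920(77.4) + 0.080(63.5) = 71.2080 + 5.0800 = 76.288 → 76.29

76.29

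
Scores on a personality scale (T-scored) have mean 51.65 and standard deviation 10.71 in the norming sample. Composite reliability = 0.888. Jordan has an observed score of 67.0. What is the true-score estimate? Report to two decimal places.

65.28

T̂ = ρX + (1 − ρ)μ
  = 0.888 × 67.0 + 0.112 × 51.65
  = 59.4960 + 5.78480
  = 65.281
  ≈ 65.28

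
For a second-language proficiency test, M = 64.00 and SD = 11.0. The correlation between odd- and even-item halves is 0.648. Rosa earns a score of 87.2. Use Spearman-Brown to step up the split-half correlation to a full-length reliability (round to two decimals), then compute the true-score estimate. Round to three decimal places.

82.328

Spearman-Brown: ρ = 2r/(1 + r) = 2(0.648)/(1 + 0.648) = 1.2960/1.648 = 0.7864 → 0.79
T̂ = 0.79(87.2) + 0.21(64.00) = 68.888 + 13.4400 = 82.3280 → 82.328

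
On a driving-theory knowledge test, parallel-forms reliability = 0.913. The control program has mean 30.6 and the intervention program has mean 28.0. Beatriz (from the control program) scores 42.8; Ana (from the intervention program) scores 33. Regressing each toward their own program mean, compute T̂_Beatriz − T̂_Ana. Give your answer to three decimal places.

9.174

T̂_Beatriz = 0.913(42.8) + 0.087(30.6) = 41.73860
T̂_Ana = 0.913(33) + 0.087(28.0) = 32.56500
Difference = 41.73860 − 32.56500 = 9.17360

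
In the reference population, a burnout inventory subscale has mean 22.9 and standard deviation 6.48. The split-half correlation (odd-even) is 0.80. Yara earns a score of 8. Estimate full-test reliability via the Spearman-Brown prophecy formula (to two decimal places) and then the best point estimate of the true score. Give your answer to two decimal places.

9.64

Spearman-Brown: ρ = 2r/(1 + r) = 2(0.80)/(1 + 0.80) = 1.600/1.80 = 0.8889 → 0.89
T̂ = 0.89(8) + 0.11(22.9) = 7.12 + 2.519 = 9.639 → 9.64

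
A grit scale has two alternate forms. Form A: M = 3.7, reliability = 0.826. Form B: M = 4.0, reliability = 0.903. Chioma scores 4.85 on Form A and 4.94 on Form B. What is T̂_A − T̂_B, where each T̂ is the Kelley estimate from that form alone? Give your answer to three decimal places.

-0.199

T̂_A = 0.826(4.85) + 0.174(3.7) = 4.64990
T̂_B = 0.903(4.94) + 0.097(4.0) = 4.84882
T̂_A − T̂_B = -0.19892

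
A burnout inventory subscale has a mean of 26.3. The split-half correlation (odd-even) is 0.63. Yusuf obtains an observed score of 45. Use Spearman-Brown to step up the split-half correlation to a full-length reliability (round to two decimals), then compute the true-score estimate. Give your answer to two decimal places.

40.70

Spearman-Brown: ρ = 2r/(1 + r) = 2(0.63)/(1 + 0.63) = 1.260/1.63 = 0.7730 → 0.77
Weight the observed score by reliability and the mean by (1 − reliability): T̂ = 0.77·45 + 0.23·26.3 = 34.65 + 6.049 = 40.699.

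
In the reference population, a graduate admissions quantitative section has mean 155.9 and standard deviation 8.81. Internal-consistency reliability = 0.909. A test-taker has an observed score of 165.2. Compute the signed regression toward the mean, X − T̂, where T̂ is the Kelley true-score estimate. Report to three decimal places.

T̂ = ρX + (1 − ρ)μ
  = 0.909 × 165.2 + 0.091 × 155.9
  = 150.1668 + 14.1869
  = 164.35370
  ≈ 164.3537
X − T̂ = 165.2 − 164.3537 = 0.8463 → 0.846

0.846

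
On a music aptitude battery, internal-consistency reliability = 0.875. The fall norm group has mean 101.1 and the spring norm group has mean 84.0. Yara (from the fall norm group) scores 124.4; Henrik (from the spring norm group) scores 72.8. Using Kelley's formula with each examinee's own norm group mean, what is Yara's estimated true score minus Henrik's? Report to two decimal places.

47.29

T̂_Yara = 0.875(124.4) + 0.125(101.1) = 121.4875
T̂_Henrik = 0.875(72.8) + 0.125(84.0) = 74.2000
Difference = 121.4875 − 74.2000 = 47.2875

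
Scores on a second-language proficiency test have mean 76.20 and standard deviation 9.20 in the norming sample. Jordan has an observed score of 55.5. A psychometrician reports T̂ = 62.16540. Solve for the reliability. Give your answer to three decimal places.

0.678

T̂ = ρX + (1 − ρ)μ  ⇒  T̂ − μ = ρ(X − μ)
ρ = (T̂ − μ)/(X − μ) = (62.16540 − 76.20) / (55.5 − 76.20) = -14.03460 / -20.70 = 0.67800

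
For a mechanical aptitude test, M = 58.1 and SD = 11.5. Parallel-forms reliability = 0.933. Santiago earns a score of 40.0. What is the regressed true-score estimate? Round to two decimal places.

Regress the observed score toward the mean by the unreliability: T̂ = 0.933·40.0 + 0.067·58.1 = 37.3200 + 3.8927 = 41.213.

41.21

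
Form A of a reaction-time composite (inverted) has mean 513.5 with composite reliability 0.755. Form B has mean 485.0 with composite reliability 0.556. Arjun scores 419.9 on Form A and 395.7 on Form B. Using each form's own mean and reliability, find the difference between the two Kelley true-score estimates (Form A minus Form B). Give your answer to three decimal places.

7.483

T̂_A = 0.755(419.9) + 0.245(513.5) = 442.83200
T̂_B = 0.556(395.7) + 0.444(485.0) = 435.34920
T̂_A − T̂_B = 7.48280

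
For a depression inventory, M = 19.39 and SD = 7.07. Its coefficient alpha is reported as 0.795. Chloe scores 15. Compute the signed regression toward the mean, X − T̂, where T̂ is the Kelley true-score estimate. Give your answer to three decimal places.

-0.900

T̂ = 0.795(15) + 0.205(19.39) = 11.925 + 3.97495 = 15.89995 → 15.9000
X − T̂ = 15 − 15.9000 = -0.9000 → -0.900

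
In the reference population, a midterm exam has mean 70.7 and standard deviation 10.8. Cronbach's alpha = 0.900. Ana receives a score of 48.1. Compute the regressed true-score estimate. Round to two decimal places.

50.36

T̂ = ρX + (1 − ρ)μ
  = 0.900 × 48.1 + 0.100 × 70.7
  = 43.2900 + 7.0700
  = 50.360
  ≈ 50.36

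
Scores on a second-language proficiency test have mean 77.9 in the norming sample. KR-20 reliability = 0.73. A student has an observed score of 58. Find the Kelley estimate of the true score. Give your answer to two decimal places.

T̂ = ρX + (1 − ρ)μ
  = 0.73 × 58 + 0.27 × 77.9
  = 42.34 + 21.033
  = 63.373
  ≈ 63.37

63.37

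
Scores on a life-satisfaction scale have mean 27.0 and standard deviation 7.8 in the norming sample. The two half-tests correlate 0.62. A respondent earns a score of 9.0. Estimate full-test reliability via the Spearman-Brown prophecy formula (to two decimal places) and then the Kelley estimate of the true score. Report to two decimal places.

Spearman-Brown: ρ = 2r/(1 + r) = 2(0.62)/(1 + 0.62) = 1.240/1.62 = 0.7654 → 0.77
T̂ = ρX + (1 − ρ)μ
  = 0.77 × 9.0 + 0.23 × 27.0
  = 6.930 + 6.210
  = 13.140
  ≈ 13.14

13.14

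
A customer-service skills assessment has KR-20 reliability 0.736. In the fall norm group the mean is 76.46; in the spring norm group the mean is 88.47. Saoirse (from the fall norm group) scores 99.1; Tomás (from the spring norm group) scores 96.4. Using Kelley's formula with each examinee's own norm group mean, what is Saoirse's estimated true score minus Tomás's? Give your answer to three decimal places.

-1.183

T̂_Saoirse = 0.736(99.1) + 0.264(76.46) = 93.12304
T̂_Tomás = 0.736(96.4) + 0.264(88.47) = 94.30648
Difference = 93.12304 − 94.30648 = -1.18344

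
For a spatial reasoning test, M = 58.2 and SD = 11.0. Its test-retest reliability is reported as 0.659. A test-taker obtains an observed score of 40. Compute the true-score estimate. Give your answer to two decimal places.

46.21

T̂ = ρX + (1 − ρ)μ
  = 0.659 × 40 + 0.341 × 58.2
  = 26.360 + 19.8462
  = 46.206
  ≈ 46.21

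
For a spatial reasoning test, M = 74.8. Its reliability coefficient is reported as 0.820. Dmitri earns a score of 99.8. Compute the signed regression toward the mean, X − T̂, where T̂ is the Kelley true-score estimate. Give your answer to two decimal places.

4.50

T̂ = ρX + (1 − ρ)μ
  = 0.820 × 99.8 + 0.180 × 74.8
  = 81.8360 + 13.4640
  = 95.3000
  ≈ 95.300
X − T̂ = 99.8 − 95.300 = 4.500 → 4.50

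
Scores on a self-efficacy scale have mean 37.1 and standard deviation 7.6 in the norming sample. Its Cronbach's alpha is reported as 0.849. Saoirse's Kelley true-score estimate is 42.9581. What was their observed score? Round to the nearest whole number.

44

T̂ = ρX + (1 − ρ)μ  ⇒  X = (T̂ − (1 − ρ)μ) / ρ
X = (42.9581 − 0.151 × 37.1) / 0.849 = (42.9581 − 5.6021) / 0.849 = 37.3560 / 0.849 = 44.00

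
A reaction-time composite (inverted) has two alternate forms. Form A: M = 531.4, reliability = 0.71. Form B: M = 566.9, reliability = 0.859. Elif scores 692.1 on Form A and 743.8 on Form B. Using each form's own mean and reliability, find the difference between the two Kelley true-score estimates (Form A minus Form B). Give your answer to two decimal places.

-73.36

T̂_A = 0.71(692.1) + 0.29(531.4) = 645.4970
T̂_B = 0.859(743.8) + 0.141(566.9) = 718.8571
T̂_A − T̂_B = -73.3601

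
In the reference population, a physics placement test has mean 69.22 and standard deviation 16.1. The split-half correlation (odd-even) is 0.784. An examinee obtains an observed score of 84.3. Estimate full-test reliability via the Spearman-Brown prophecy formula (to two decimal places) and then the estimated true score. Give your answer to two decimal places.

Spearman-Brown: ρ = 2r/(1 + r) = 2(0.784)/(1 + 0.784) = 1.5680/1.784 = 0.8789 → 0.88
Regress the observed score toward the mean by the unreliability: T̂ = 0.88·84.3 + 0.12·69.22 = 74.184 + 8.3064 = 82.490.

82.49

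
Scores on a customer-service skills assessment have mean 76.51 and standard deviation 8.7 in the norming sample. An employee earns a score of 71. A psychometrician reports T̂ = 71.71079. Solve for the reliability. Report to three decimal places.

T̂ = ρX + (1 − ρ)μ  ⇒  T̂ − μ = ρ(X − μ)
ρ = (T̂ − μ)/(X − μ) = (71.71079 − 76.51) / (71 − 76.51) = -4.79921 / -5.51 = 0.87100

0.871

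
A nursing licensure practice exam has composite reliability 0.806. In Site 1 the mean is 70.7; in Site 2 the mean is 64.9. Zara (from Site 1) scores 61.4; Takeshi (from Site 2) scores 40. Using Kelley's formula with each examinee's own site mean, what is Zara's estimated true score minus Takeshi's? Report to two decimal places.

18.37

T̂_Zara = 0.806(61.4) + 0.194(70.7) = 63.2042
T̂_Takeshi = 0.806(40) + 0.194(64.9) = 44.8306
Difference = 63.2042 − 44.8306 = 18.3736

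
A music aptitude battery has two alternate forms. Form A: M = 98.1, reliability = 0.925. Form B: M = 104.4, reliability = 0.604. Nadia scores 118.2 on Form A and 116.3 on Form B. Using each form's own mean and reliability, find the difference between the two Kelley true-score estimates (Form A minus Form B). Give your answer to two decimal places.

T̂_A = 0.925(118.2) + 0.075(98.1) = 116.6925
T̂_B = 0.604(116.3) + 0.396(104.4) = 111.5876
T̂_A − T̂_B = 5.1049

5.10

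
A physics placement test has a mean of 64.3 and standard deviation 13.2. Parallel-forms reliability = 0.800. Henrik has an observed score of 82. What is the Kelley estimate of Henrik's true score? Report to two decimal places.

78.46

T̂ = ρX + (1 − ρ)μ
  = 0.800 × 82 + 0.200 × 64.3
  = 65.600 + 12.8600
  = 78.460
  ≈ 78.46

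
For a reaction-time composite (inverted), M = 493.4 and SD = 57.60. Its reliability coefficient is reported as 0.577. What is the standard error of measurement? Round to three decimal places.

SEM = SD · √(1 − ρ) = 57.60 × √0.423 = 57.60 × 0.6504 = 37.4621

37.462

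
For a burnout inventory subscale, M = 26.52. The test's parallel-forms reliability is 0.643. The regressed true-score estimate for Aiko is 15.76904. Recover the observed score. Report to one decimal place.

9.8

T̂ = ρX + (1 − ρ)μ  ⇒  X = (T̂ − (1 − ρ)μ) / ρ
X = (15.76904 − 0.357 × 26.52) / 0.643 = (15.76904 − 9.46764) / 0.643 = 6.30140 / 0.643 = 9.800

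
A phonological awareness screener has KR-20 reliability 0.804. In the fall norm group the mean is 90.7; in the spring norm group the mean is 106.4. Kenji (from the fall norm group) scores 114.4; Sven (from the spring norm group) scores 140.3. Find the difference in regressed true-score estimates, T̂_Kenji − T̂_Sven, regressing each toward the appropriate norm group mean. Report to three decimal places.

T̂_Kenji = 0.804(114.4) + 0.196(90.7) = 109.75480
T̂_Sven = 0.804(140.3) + 0.196(106.4) = 133.65560
Difference = 109.75480 − 133.65560 = -23.90080

-23.901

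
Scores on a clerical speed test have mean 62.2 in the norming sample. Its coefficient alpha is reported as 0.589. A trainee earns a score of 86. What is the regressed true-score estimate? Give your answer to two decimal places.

76.22

Regress the observed score toward the mean by the unreliability: T̂ = 0.589·86 + 0.411·62.2 = 50.654 + 25.5642 = 76.218.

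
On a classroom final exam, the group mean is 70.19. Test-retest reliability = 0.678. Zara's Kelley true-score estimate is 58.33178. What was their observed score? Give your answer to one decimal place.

T̂ = ρX + (1 − ρ)μ  ⇒  X = (T̂ − (1 − ρ)μ) / ρ
X = (58.33178 − 0.322 × 70.19) / 0.678 = (58.33178 − 22.60118) / 0.678 = 35.73060 / 0.678 = 52.700

52.7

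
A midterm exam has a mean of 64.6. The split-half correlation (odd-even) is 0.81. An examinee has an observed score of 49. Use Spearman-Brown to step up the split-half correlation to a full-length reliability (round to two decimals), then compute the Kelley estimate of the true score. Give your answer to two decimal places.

Spearman-Brown: ρ = 2r/(1 + r) = 2(0.81)/(1 + 0.81) = 1.620/1.81 = 0.8950 → 0.90
T̂ = ρX + (1 − ρ)μ
  = 0.90 × 49 + 0.10 × 64.6
  = 44.10 + 6.460
  = 50.560
  ≈ 50.56

50.56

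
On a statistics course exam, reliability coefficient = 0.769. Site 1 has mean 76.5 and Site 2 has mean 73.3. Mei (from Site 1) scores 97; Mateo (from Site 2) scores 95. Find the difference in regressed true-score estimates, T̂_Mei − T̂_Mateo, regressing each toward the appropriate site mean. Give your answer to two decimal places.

2.28

T̂_Mei = 0.769(97) + 0.231(76.5) = 92.2645
T̂_Mateo = 0.769(95) + 0.231(73.3) = 89.9873
Difference = 92.2645 − 89.9873 = 2.2772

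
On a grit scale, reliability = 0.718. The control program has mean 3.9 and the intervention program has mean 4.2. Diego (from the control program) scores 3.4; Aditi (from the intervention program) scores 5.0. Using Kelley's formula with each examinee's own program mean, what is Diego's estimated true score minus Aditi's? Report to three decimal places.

-1.233

T̂_Diego = 0.718(3.4) + 0.282(3.9) = 3.54100
T̂_Aditi = 0.718(5.0) + 0.282(4.2) = 4.77440
Difference = 3.54100 − 4.77440 = -1.23340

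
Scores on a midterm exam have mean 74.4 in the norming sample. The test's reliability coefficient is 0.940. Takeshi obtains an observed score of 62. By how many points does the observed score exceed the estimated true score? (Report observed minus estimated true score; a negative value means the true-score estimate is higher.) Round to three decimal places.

-0.744

T̂ = ρX + (1 − ρ)μ
  = 0.940 × 62 + 0.060 × 74.4
  = 58.280 + 4.4640
  = 62.74400
  ≈ 62.7440
X − T̂ = 62 − 62.7440 = -0.7440 → -0.744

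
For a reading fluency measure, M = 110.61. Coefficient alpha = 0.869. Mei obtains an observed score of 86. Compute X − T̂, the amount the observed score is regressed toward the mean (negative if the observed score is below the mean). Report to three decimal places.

T̂ = 0.869(86) + 0.131(110.61) = 74.734 + 14.48991 = 89.22391 → 89.2239
X − T̂ = 86 − 89.2239 = -3.2239 → -3.224

-3.224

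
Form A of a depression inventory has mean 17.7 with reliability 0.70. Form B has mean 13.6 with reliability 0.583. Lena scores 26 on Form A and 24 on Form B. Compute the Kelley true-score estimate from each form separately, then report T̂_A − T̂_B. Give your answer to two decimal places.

T̂_A = 0.70(26) + 0.30(17.7) = 23.5100
T̂_B = 0.583(24) + 0.417(13.6) = 19.6632
T̂_A − T̂_B = 3.8468

3.85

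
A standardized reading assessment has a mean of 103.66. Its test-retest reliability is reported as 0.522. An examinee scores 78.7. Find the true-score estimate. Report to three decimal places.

90.631

Regress the observed score toward the mean by the unreliability: T̂ = 0.522·78.7 + 0.478·103.66 = 41.0814 + 49.54948 = 90.6309.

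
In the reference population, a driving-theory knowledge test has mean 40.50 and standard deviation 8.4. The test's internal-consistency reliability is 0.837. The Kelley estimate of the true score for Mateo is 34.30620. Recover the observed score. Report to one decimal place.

33.1

T̂ = ρX + (1 − ρ)μ  ⇒  X = (T̂ − (1 − ρ)μ) / ρ
X = (34.30620 − 0.163 × 40.50) / 0.837 = (34.30620 − 6.60150) / 0.837 = 27.70470 / 0.837 = 33.100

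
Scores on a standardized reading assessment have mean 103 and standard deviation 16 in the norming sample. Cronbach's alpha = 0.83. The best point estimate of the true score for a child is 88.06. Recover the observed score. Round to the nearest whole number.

85

T̂ = ρX + (1 − ρ)μ  ⇒  X = (T̂ − (1 − ρ)μ) / ρ
X = (88.06 − 0.17 × 103) / 0.83 = (88.06 − 17.51) / 0.83 = 70.55 / 0.83 = 85.00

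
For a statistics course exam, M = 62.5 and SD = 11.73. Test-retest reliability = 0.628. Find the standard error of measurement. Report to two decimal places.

SEM = SD · √(1 − ρ) = 11.73 × √0.372 = 11.73 × 0.6099 = 7.154

7.15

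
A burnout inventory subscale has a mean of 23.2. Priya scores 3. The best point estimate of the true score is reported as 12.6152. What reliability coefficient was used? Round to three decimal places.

T̂ = ρX + (1 − ρ)μ  ⇒  T̂ − μ = ρ(X − μ)
ρ = (T̂ − μ)/(X − μ) = (12.6152 − 23.2) / (3 − 23.2) = -10.5848 / -20.2 = 0.52400

0.524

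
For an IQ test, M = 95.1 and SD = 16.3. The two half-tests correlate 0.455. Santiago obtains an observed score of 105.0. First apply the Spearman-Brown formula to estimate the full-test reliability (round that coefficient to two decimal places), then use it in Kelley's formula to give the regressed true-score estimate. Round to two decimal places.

Spearman-Brown: ρ = 2r/(1 + r) = 2(0.455)/(1 + 0.455) = 0.9100/1.455 = 0.6254 → 0.63
T̂ = ρX + (1 − ρ)μ
  = 0.63 × 105.0 + 0.37 × 95.1
  = 66.150 + 35.187
  = 101.337
  ≈ 101.34

101.34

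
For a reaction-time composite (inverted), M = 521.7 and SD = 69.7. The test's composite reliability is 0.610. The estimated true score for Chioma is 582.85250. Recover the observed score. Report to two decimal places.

621.95

T̂ = ρX + (1 − ρ)μ  ⇒  X = (T̂ − (1 − ρ)μ) / ρ
X = (582.85250 − 0.390 × 521.7) / 0.610 = (582.85250 − 203.4630) / 0.610 = 379.38950 / 0.610 = 621.9500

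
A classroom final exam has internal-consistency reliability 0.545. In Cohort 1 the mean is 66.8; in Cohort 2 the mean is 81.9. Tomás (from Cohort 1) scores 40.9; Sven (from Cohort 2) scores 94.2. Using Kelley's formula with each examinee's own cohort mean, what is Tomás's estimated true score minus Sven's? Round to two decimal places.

-35.92

T̂_Tomás = 0.545(40.9) + 0.455(66.8) = 52.6845
T̂_Sven = 0.545(94.2) + 0.455(81.9) = 88.6035
Difference = 52.6845 − 88.6035 = -35.9190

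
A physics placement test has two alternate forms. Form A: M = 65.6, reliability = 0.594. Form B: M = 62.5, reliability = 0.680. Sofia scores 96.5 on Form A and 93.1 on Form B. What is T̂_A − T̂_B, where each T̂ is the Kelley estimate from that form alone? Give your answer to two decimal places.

T̂_A = 0.594(96.5) + 0.406(65.6) = 83.9546
T̂_B = 0.680(93.1) + 0.320(62.5) = 83.3080
T̂_A − T̂_B = 0.6466

0.65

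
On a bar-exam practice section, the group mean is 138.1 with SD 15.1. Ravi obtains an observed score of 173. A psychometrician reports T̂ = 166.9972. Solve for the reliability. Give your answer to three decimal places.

T̂ = ρX + (1 − ρ)μ  ⇒  T̂ − μ = ρ(X − μ)
ρ = (T̂ − μ)/(X − μ) = (166.9972 − 138.1) / (173 − 138.1) = 28.8972 / 34.9 = 0.82800

0.828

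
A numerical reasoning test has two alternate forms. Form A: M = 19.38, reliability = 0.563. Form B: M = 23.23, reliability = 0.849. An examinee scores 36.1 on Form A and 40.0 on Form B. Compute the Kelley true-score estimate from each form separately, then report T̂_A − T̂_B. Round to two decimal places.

-8.67

T̂_A = 0.563(36.1) + 0.437(19.38) = 28.7934
T̂_B = 0.849(40.0) + 0.151(23.23) = 37.4677
T̂_A − T̂_B = -8.6744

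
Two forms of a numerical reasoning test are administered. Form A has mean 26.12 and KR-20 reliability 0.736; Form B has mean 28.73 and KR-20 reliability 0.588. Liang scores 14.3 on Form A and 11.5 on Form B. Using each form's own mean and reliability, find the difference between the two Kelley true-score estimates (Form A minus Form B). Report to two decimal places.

T̂_A = 0.736(14.3) + 0.264(26.12) = 17.4205
T̂_B = 0.588(11.5) + 0.412(28.73) = 18.5988
T̂_A − T̂_B = -1.1783

-1.18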